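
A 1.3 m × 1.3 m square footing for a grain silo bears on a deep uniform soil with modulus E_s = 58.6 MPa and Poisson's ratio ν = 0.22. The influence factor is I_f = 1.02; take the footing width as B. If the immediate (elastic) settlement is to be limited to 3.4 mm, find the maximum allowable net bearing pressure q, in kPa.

q ≈ 158 kPa

E_s = 58.6 MPa = 58600 kPa.
S_e = q·B·(1−ν²)/E_s · I_f  ⇒  q = S_e·E_s / (B·(1−ν²)·I_f).
q = 0.0034 × 58600 / (1.3 × 0.9516 × 1.02) = 157.9 kPa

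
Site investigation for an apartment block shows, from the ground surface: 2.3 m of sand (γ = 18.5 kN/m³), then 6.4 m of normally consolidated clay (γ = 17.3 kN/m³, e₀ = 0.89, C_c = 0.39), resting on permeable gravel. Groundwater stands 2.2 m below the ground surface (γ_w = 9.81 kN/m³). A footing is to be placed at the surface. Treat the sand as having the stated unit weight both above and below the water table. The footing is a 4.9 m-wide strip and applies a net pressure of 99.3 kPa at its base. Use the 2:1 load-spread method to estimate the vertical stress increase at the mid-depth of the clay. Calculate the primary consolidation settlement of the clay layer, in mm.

S_c ≈ 309 mm

Mid-depth of clay below the ground surface: z = 2.3 + 6.4/2 = 5.5 m.
Total vertical stress at mid-clay: σ_v = 18.5×2.3 + 17.3×3.2 = 97.91 kPa.
Pore pressure: u = 9.81×(5.5 − 2.2) = 32.373 kPa.
Initial effective stress: σ'_0 = σ_v − u = 97.91 − 32.373 = 65.537 kPa.
Stress increase at mid-clay by the 2:1 spreading method:
Δσ = qB/(B+z) = 99.3×4.9/(4.9+5.5) = 46.786 kPa
Final effective stress: σ'_f = σ'_0 + Δσ = 65.537 + 46.786 = 112.32 kPa.
Normally consolidated clay, so the full stress increment lies on the virgin compression line:
S_c = C_c·H/(1+e₀)·log₁₀(σ'_f/σ'_0) = 0.39×6.4/(1+0.89)×log₁₀(112.32/65.537)
    = 1.3206 × 0.23397 = 0.309 m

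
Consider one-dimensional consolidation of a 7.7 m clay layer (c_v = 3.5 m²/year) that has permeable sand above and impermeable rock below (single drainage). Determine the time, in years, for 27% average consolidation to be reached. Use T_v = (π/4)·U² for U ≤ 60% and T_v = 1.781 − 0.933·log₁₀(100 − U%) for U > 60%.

t ≈ 0.97 years

Drainage path length: H_d = H = 7.7 m (single drainage).
U ≤ 60%: T_v = (π/4)·U² = (π/4)×0.27² = 0.057256.
t = T_v·H_d²/c_v = 0.057256×7.7²/3.5 = 0.9699 years.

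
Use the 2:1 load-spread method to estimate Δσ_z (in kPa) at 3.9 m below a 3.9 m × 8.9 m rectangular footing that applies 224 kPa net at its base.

By the 2:1 method the load spreads at 1 horizontal : 2 vertical, so at depth z the loaded area has grown by z in each plan dimension:
Δσ = qBL/((B+z)(L+z)) = 224×3.9×8.9/((3.9+3.9)(8.9+3.9)) = 77.875 kPa

Δσ_z ≈ 77.9 kPa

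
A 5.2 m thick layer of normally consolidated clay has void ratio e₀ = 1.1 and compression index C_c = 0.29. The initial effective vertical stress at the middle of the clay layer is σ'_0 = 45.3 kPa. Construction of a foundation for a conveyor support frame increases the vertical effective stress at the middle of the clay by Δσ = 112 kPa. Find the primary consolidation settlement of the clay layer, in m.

S_c ≈ 0.388 m

Final effective stress: σ'_f = σ'_0 + Δσ = 45.3 + 112 = 157.3 kPa.
Normally consolidated clay, so the full stress increment lies on the virgin compression line:
S_c = C_c·H/(1+e₀)·log₁₀(σ'_f/σ'_0) = 0.29×5.2/(1+1.1)×log₁₀(157.3/45.3)
    = 0.7181 × 0.54063 = 0.3882 m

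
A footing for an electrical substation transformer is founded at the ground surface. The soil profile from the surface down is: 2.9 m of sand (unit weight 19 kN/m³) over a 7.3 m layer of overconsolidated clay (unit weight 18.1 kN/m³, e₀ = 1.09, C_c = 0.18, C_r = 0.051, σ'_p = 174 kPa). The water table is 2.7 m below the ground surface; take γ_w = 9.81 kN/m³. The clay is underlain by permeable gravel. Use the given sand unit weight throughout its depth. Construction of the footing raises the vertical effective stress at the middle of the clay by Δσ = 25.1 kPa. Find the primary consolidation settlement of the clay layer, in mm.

Mid-depth of clay below the ground surface: z = 2.9 + 7.3/2 = 6.55 m.
Total vertical stress at mid-clay: σ_v = 19×2.9 + 18.1×3.65 = 121.16 kPa.
Pore pressure: u = 9.81×(6.55 − 2.7) = 37.769 kPa.
Initial effective stress: σ'_0 = σ_v − u = 121.16 − 37.769 = 83.391 kPa.
Final effective stress: σ'_f = 83.391 + 25.1 = 108.49 kPa.
σ'_f = 108.49 ≤ σ'_p = 174 kPa, so the clay remains overconsolidated and only the recompression index applies:
S_c = C_r·H/(1+e₀)·log₁₀(σ'_f/σ'_0) = 0.051×7.3/2.09×log₁₀(108.49/83.391)
    = 0.17813 × 0.11427 = 0.02036 m

S_c ≈ 20.4 mm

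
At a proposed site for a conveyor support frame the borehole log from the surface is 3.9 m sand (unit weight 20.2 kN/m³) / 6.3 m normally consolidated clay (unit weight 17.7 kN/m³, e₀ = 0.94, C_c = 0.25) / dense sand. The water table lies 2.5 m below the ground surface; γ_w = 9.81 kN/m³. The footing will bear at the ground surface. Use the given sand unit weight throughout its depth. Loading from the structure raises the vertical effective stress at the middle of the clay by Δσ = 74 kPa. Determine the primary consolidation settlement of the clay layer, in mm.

Mid-depth of clay below the ground surface: z = 3.9 + 6.3/2 = 7.05 m.
Total vertical stress at mid-clay: σ_v = 20.2×3.9 + 17.7×3.15 = 134.53 kPa.
Pore pressure: u = 9.81×(7.05 − 2.5) = 44.636 kPa.
Initial effective stress: σ'_0 = σ_v − u = 134.53 − 44.636 = 89.894 kPa.
Final effective stress: σ'_f = σ'_0 + Δσ = 89.894 + 74 = 163.89 kPa.
Normally consolidated clay, so the full stress increment lies on the virgin compression line:
S_c = C_c·H/(1+e₀)·log₁₀(σ'_f/σ'_0) = 0.25×6.3/(1+0.94)×log₁₀(163.89/89.894)
    = 0.81186 × 0.26082 = 0.2117 m

S_c ≈ 212 mm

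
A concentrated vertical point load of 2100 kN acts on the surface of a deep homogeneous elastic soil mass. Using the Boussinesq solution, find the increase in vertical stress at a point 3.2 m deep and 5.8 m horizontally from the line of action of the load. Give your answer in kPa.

Δσ_z ≈ 2.58 kPa

Boussinesq vertical stress below a point load on an elastic half-space:
Δσ_z = 3P/(2πz²) · [1 + (r/z)²]^(−5/2)
r/z = 5.8/3.2 = 1.8125; [1+(r/z)²]^(−5/2) = 0.026308.
Δσ_z = 3×2100/(2π×3.2²) × 0.026308 = 97.918 × 0.026308 = 2.576 kPa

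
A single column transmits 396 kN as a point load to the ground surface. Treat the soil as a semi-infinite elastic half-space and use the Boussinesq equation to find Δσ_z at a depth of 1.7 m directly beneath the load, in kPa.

Δσ_z ≈ 65.4 kPa

Boussinesq vertical stress below a point load on an elastic half-space:
Δσ_z = 3P/(2πz²) · [1 + (r/z)²]^(−5/2)
r/z = 0/1.7 = 0; [1+(r/z)²]^(−5/2) = 1.
Δσ_z = 3×396/(2π×1.7²) × 1 = 65.424 × 1 = 65.42 kPa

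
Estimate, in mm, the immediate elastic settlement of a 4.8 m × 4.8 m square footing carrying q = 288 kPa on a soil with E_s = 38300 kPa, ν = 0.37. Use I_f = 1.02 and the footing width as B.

Immediate (elastic) settlement: S_e = q·B·(1−ν²)/E_s · I_f.
S_e = 288 × 4.8 × (1 − 0.37²) / 38300 × 1.02
    = 288 × 4.8 × 0.8631 / 38300 × 1.02
    = 0.03178 m = 31.78 mm

S_e ≈ 31.8 mm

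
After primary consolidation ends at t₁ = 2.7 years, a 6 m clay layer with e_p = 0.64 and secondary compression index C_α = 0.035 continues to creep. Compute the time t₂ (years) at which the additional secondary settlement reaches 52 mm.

t₂ ≈ 6.88 years

S_s = C_α·H/(1+e_p)·log₁₀(t₂/t₁) ⇒ log₁₀(t₂/t₁) = S_s·(1+e_p)/(C_α·H).
log₁₀(t₂/t₁) = 0.052 × (1+0.64) / (0.035×6) = 0.4061
t₂ = t₁ × 10^0.4061 = 2.7 × 2.547 = 6.878 years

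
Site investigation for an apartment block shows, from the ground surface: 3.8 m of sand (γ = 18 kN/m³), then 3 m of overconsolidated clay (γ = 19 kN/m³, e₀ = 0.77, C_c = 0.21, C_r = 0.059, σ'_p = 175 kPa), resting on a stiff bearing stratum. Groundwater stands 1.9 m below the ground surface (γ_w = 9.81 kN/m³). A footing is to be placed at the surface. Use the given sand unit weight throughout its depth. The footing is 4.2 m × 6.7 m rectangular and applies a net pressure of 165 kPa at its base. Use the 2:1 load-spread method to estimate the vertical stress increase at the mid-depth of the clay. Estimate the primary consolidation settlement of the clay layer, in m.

S_c ≈ 0.0215 m

Mid-depth of clay below the ground surface: z = 3.8 + 3/2 = 5.3 m.
Total vertical stress at mid-clay: σ_v = 18×3.8 + 19×1.5 = 96.9 kPa.
Pore pressure: u = 9.81×(5.3 − 1.9) = 33.354 kPa.
Initial effective stress: σ'_0 = σ_v − u = 96.9 − 33.354 = 63.546 kPa.
Stress increase at mid-clay by the 2:1 spreading method:
Δσ = qBL/((B+z)(L+z)) = 165×4.2×6.7/((4.2+5.3)(6.7+5.3)) = 40.729 kPa
Final effective stress: σ'_f = 63.546 + 40.729 = 104.28 kPa.
σ'_f = 104.28 ≤ σ'_p = 175 kPa, so the clay remains overconsolidated and only the recompression index applies:
S_c = C_r·H/(1+e₀)·log₁₀(σ'_f/σ'_0) = 0.059×3/1.77×log₁₀(104.28/63.546)
    = 0.099999 × 0.21511 = 0.02151 m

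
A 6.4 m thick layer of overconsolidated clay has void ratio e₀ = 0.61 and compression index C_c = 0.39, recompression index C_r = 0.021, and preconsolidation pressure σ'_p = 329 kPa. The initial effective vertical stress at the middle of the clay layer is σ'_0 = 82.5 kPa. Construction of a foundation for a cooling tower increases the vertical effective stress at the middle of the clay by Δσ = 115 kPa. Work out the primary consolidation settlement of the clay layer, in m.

Final effective stress: σ'_f = 82.5 + 115 = 197.5 kPa.
σ'_f = 197.5 ≤ σ'_p = 329 kPa, so the clay remains overconsolidated and only the recompression index applies:
S_c = C_r·H/(1+e₀)·log₁₀(σ'_f/σ'_0) = 0.021×6.4/1.61×log₁₀(197.5/82.5)
    = 0.083479 × 0.37911 = 0.03165 m

S_c ≈ 0.0316 m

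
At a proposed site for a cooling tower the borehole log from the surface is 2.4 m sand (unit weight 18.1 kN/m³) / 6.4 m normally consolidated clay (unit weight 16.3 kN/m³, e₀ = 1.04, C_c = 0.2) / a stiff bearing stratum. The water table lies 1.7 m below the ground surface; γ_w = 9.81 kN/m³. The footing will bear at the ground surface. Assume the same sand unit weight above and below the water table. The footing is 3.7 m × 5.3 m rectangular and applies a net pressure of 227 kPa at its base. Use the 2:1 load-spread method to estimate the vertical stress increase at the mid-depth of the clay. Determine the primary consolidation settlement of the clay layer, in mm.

Mid-depth of clay below the ground surface: z = 2.4 + 6.4/2 = 5.6 m.
Total vertical stress at mid-clay: σ_v = 18.1×2.4 + 16.3×3.2 = 95.6 kPa.
Pore pressure: u = 9.81×(5.6 − 1.7) = 38.259 kPa.
Initial effective stress: σ'_0 = σ_v − u = 95.6 − 38.259 = 57.341 kPa.
Stress increase at mid-clay by the 2:1 spreading method:
Δσ = qBL/((B+z)(L+z)) = 227×3.7×5.3/((3.7+5.6)(5.3+5.6)) = 43.913 kPa
Final effective stress: σ'_f = σ'_0 + Δσ = 57.341 + 43.913 = 101.25 kPa.
Normally consolidated clay, so the full stress increment lies on the virgin compression line:
S_c = C_c·H/(1+e₀)·log₁₀(σ'_f/σ'_0) = 0.2×6.4/(1+1.04)×log₁₀(101.25/57.341)
    = 0.62745 × 0.24693 = 0.1549 m

S_c ≈ 155 mm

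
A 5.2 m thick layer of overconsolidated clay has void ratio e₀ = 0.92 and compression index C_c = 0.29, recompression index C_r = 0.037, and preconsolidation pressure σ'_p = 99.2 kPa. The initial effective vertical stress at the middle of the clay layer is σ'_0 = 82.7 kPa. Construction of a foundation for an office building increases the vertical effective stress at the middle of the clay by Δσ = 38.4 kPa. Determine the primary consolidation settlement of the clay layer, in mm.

S_c ≈ 76 mm

Final effective stress: σ'_f = 82.7 + 38.4 = 121.1 kPa.
σ'_f = 121.1 > σ'_p = 99.2 kPa, so the stress path crosses the preconsolidation pressure — recompression up to σ'_p, then virgin compression beyond:
S_c = H/(1+e₀)·[C_r·log₁₀(σ'_p/σ'_0) + C_c·log₁₀(σ'_f/σ'_p)]
    = 5.2/1.92 × [0.037×log₁₀(99.2/82.7) + 0.29×log₁₀(121.1/99.2)]
    = 2.7083 × [0.0029232 + 0.025123] = 0.07596 m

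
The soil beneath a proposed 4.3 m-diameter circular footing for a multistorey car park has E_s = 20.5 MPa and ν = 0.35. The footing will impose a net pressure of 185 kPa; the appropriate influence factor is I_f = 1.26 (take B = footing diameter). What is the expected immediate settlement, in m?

Immediate (elastic) settlement: S_e = q·B·(1−ν²)/E_s · I_f.
E_s = 20.5 MPa = 20500 kPa.
S_e = 185 × 4.3 × (1 − 0.35²) / 20500 × 1.26
    = 185 × 4.3 × 0.8775 / 20500 × 1.26
    = 0.0429 m

S_e ≈ 0.0429 m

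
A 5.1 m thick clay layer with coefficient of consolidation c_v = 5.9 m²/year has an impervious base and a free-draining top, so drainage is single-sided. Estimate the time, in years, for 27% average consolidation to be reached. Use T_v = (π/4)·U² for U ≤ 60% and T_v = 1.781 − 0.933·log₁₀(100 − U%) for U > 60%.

t ≈ 0.252 years

Drainage path length: H_d = H = 5.1 m (single drainage).
U ≤ 60%: T_v = (π/4)·U² = (π/4)×0.27² = 0.057256.
t = T_v·H_d²/c_v = 0.057256×5.1²/5.9 = 0.2524 years.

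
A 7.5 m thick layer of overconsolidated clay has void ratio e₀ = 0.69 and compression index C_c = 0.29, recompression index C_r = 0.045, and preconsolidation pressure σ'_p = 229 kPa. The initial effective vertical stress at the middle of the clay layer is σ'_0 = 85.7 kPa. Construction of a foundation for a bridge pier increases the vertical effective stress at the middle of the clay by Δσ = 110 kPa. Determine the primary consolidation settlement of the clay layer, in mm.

Final effective stress: σ'_f = 85.7 + 110 = 195.7 kPa.
σ'_f = 195.7 ≤ σ'_p = 229 kPa, so the clay remains overconsolidated and only the recompression index applies:
S_c = C_r·H/(1+e₀)·log₁₀(σ'_f/σ'_0) = 0.045×7.5/1.69×log₁₀(195.7/85.7)
    = 0.19971 × 0.35861 = 0.07162 m

S_c ≈ 71.6 mm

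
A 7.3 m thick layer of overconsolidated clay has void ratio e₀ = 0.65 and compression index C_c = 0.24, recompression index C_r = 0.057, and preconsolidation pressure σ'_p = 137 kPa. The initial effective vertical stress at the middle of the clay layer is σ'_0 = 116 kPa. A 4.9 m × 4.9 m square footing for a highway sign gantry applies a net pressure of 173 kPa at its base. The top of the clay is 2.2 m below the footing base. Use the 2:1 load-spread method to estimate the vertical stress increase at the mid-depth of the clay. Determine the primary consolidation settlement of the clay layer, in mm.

S_c ≈ 66 mm

Mid-depth of clay below the footing base: z = 2.2 + 7.3/2 = 5.85 m.
Stress increase at mid-clay by the 2:1 spreading method:
Δσ = qBL/((B+z)(L+z)) = 173×4.9×4.9/((4.9+5.85)(4.9+5.85)) = 35.944 kPa
Final effective stress: σ'_f = 116 + 35.944 = 151.94 kPa.
σ'_f = 151.94 > σ'_p = 137 kPa, so the stress path crosses the preconsolidation pressure — recompression up to σ'_p, then virgin compression beyond:
S_c = H/(1+e₀)·[C_r·log₁₀(σ'_p/σ'_0) + C_c·log₁₀(σ'_f/σ'_p)]
    = 7.3/1.65 × [0.057×log₁₀(137/116) + 0.24×log₁₀(151.94/137)]
    = 4.4242 × [0.004119 + 0.010788] = 0.06595 m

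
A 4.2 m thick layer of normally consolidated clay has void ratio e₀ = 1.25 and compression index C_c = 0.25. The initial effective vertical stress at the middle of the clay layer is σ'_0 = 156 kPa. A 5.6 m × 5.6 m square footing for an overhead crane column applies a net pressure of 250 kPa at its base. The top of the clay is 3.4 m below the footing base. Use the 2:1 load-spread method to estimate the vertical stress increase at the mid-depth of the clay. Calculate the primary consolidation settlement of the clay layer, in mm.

Mid-depth of clay below the footing base: z = 3.4 + 4.2/2 = 5.5 m.
Stress increase at mid-clay by the 2:1 spreading method:
Δσ = qBL/((B+z)(L+z)) = 250×5.6×5.6/((5.6+5.5)(5.6+5.5)) = 63.631 kPa
Final effective stress: σ'_f = σ'_0 + Δσ = 156 + 63.631 = 219.63 kPa.
Normally consolidated clay, so the full stress increment lies on the virgin compression line:
S_c = C_c·H/(1+e₀)·log₁₀(σ'_f/σ'_0) = 0.25×4.2/(1+1.25)×log₁₀(219.63/156)
    = 0.46667 × 0.14857 = 0.06933 m

S_c ≈ 69.3 mm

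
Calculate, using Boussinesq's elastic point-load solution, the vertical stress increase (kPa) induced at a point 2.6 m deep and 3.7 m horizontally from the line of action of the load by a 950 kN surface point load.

Boussinesq vertical stress below a point load on an elastic half-space:
Δσ_z = 3P/(2πz²) · [1 + (r/z)²]^(−5/2)
r/z = 3.7/2.6 = 1.4231; [1+(r/z)²]^(−5/2) = 0.062825.
Δσ_z = 3×950/(2π×2.6²) × 0.062825 = 67.099 × 0.062825 = 4.215 kPa

Δσ_z ≈ 4.22 kPa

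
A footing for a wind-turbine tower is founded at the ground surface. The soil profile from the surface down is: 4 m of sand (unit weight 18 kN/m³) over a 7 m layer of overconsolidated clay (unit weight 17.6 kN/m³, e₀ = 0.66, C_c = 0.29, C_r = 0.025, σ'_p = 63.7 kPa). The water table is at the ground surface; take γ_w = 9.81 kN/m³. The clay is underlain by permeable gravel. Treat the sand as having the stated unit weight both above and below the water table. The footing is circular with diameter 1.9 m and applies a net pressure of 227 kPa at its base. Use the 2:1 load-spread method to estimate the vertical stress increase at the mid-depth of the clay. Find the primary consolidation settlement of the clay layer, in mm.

Mid-depth of clay below the ground surface: z = 4 + 7/2 = 7.5 m.
Total vertical stress at mid-clay: σ_v = 18×4 + 17.6×3.5 = 133.6 kPa.
Pore pressure: u = 9.81×(7.5 − 0) = 73.575 kPa.
Initial effective stress: σ'_0 = σ_v − u = 133.6 − 73.575 = 60.025 kPa.
Stress increase at mid-clay by the 2:1 spreading method:
Δσ ≈ qD²/(D+z)² = 227×1.9²/(1.9+7.5)² = 9.2742 kPa
Final effective stress: σ'_f = 60.025 + 9.2742 = 69.299 kPa.
σ'_f = 69.299 > σ'_p = 63.7 kPa, so the stress path crosses the preconsolidation pressure — recompression up to σ'_p, then virgin compression beyond:
S_c = H/(1+e₀)·[C_r·log₁₀(σ'_p/σ'_0) + C_c·log₁₀(σ'_f/σ'_p)]
    = 7/1.66 × [0.025×log₁₀(63.7/60.025) + 0.29×log₁₀(69.299/63.7)]
    = 4.2169 × [0.00064518 + 0.01061] = 0.04746 m

S_c ≈ 47.5 mm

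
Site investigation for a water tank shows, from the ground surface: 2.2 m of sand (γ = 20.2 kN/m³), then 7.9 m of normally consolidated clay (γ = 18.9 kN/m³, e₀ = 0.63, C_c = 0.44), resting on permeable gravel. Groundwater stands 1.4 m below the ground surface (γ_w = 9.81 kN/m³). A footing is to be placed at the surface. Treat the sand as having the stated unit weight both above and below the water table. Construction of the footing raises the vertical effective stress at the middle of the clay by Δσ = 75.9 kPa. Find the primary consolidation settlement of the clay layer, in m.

S_c ≈ 0.663 m

Mid-depth of clay below the ground surface: z = 2.2 + 7.9/2 = 6.15 m.
Total vertical stress at mid-clay: σ_v = 20.2×2.2 + 18.9×3.95 = 119.09 kPa.
Pore pressure: u = 9.81×(6.15 − 1.4) = 46.598 kPa.
Initial effective stress: σ'_0 = σ_v − u = 119.09 − 46.598 = 72.492 kPa.
Final effective stress: σ'_f = σ'_0 + Δσ = 72.492 + 75.9 = 148.39 kPa.
Normally consolidated clay, so the full stress increment lies on the virgin compression line:
S_c = C_c·H/(1+e₀)·log₁₀(σ'_f/σ'_0) = 0.44×7.9/(1+0.63)×log₁₀(148.39/72.492)
    = 2.1325 × 0.31111 = 0.6634 m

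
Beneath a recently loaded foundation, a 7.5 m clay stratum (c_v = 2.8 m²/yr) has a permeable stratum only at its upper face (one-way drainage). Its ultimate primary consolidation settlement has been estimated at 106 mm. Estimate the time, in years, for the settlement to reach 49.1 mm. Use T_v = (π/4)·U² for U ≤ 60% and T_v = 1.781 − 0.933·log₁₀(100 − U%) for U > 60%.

Drainage path length: H_d = H = 7.5 m (single drainage).
U = S(t)/S_ult = 49.1/106 = 0.4632.
U ≤ 60%: T_v = (π/4)·U² = (π/4)×0.46321² = 0.16852.
t = T_v·H_d²/c_v = 0.16852×7.5²/2.8 = 3.385 years.

t ≈ 3.39 years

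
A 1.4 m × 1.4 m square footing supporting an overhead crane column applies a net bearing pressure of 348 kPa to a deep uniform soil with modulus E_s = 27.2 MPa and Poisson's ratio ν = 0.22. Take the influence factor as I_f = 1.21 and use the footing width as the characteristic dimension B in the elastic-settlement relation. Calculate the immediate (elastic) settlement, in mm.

Immediate (elastic) settlement: S_e = q·B·(1−ν²)/E_s · I_f.
E_s = 27.2 MPa = 27200 kPa.
S_e = 348 × 1.4 × (1 − 0.22²) / 27200 × 1.21
    = 348 × 1.4 × 0.9516 / 27200 × 1.21
    = 0.02062 m = 20.62 mm

S_e ≈ 20.6 mm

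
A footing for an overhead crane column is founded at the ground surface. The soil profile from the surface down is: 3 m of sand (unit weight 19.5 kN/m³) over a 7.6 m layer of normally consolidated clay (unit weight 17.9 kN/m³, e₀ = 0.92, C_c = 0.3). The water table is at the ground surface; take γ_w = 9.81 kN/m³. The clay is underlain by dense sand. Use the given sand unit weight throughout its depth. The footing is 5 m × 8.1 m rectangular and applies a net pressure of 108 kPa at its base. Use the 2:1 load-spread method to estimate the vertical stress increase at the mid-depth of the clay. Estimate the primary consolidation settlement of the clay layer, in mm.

Mid-depth of clay below the ground surface: z = 3 + 7.6/2 = 6.8 m.
Total vertical stress at mid-clay: σ_v = 19.5×3 + 17.9×3.8 = 126.52 kPa.
Pore pressure: u = 9.81×(6.8 − 0) = 66.708 kPa.
Initial effective stress: σ'_0 = σ_v − u = 126.52 − 66.708 = 59.812 kPa.
Stress increase at mid-clay by the 2:1 spreading method:
Δσ = qBL/((B+z)(L+z)) = 108×5×8.1/((5+6.8)(8.1+6.8)) = 24.878 kPa
Final effective stress: σ'_f = σ'_0 + Δσ = 59.812 + 24.878 = 84.69 kPa.
Normally consolidated clay, so the full stress increment lies on the virgin compression line:
S_c = C_c·H/(1+e₀)·log₁₀(σ'_f/σ'_0) = 0.3×7.6/(1+0.92)×log₁₀(84.69/59.812)
    = 1.1875 × 0.15104 = 0.1794 m

S_c ≈ 179 mm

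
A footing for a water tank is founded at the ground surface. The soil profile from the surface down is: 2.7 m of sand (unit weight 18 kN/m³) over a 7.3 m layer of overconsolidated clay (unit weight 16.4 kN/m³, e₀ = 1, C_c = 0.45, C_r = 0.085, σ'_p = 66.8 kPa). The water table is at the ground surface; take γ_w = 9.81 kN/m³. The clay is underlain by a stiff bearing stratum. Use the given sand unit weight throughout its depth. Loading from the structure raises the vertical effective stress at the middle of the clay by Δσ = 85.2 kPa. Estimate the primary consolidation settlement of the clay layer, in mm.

Mid-depth of clay below the ground surface: z = 2.7 + 7.3/2 = 6.35 m.
Total vertical stress at mid-clay: σ_v = 18×2.7 + 16.4×3.65 = 108.46 kPa.
Pore pressure: u = 9.81×(6.35 − 0) = 62.294 kPa.
Initial effective stress: σ'_0 = σ_v − u = 108.46 − 62.294 = 46.166 kPa.
Final effective stress: σ'_f = 46.166 + 85.2 = 131.37 kPa.
σ'_f = 131.37 > σ'_p = 66.8 kPa, so the stress path crosses the preconsolidation pressure — recompression up to σ'_p, then virgin compression beyond:
S_c = H/(1+e₀)·[C_r·log₁₀(σ'_p/σ'_0) + C_c·log₁₀(σ'_f/σ'_p)]
    = 7.3/2 × [0.085×log₁₀(66.8/46.166) + 0.45×log₁₀(131.37/66.8)]
    = 3.65 × [0.013639 + 0.13217] = 0.5322 m

S_c ≈ 532 mm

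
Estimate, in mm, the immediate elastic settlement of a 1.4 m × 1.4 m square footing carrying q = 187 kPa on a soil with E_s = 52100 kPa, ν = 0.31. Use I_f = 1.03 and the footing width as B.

Immediate (elastic) settlement: S_e = q·B·(1−ν²)/E_s · I_f.
S_e = 187 × 1.4 × (1 − 0.31²) / 52100 × 1.03
    = 187 × 1.4 × 0.9039 / 52100 × 1.03
    = 0.004678 m = 4.678 mm

S_e ≈ 4.68 mm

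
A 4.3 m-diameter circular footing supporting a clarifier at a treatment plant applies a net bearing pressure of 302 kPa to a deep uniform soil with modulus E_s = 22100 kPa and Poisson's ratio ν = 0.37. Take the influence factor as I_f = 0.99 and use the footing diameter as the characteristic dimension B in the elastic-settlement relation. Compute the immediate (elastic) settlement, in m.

Immediate (elastic) settlement: S_e = q·B·(1−ν²)/E_s · I_f.
S_e = 302 × 4.3 × (1 − 0.37²) / 22100 × 0.99
    = 302 × 4.3 × 0.8631 / 22100 × 0.99
    = 0.05021 m

S_e ≈ 0.0502 m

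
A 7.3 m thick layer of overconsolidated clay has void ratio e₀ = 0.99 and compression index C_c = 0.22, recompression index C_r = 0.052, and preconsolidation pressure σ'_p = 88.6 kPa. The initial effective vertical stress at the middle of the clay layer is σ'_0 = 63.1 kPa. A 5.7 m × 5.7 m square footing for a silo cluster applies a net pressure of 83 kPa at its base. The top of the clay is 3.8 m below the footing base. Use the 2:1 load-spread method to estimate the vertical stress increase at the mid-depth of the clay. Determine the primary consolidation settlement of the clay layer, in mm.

Mid-depth of clay below the footing base: z = 3.8 + 7.3/2 = 7.45 m.
Stress increase at mid-clay by the 2:1 spreading method:
Δσ = qBL/((B+z)(L+z)) = 83×5.7×5.7/((5.7+7.45)(5.7+7.45)) = 15.595 kPa
Final effective stress: σ'_f = 63.1 + 15.595 = 78.695 kPa.
σ'_f = 78.695 ≤ σ'_p = 88.6 kPa, so the clay remains overconsolidated and only the recompression index applies:
S_c = C_r·H/(1+e₀)·log₁₀(σ'_f/σ'_0) = 0.052×7.3/1.99×log₁₀(78.695/63.1)
    = 0.19075 × 0.095918 = 0.0183 m

S_c ≈ 18.3 mm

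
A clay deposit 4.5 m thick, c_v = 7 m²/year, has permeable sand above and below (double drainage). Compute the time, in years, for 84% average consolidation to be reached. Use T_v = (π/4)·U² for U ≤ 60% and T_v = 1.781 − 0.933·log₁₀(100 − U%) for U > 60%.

Drainage path length: H_d = H/2 = 2.25 m (double drainage).
U > 60%: T_v = 1.781 − 0.933·log₁₀(100 − 84) = 0.65756.
t = T_v·H_d²/c_v = 0.65756×2.25²/7 = 0.4756 years.

t ≈ 0.476 years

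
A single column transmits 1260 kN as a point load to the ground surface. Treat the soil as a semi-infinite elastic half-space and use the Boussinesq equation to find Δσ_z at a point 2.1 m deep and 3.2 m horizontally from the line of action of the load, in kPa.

Δσ_z ≈ 6.78 kPa

Boussinesq vertical stress below a point load on an elastic half-space:
Δσ_z = 3P/(2πz²) · [1 + (r/z)²]^(−5/2)
r/z = 3.2/2.1 = 1.5238; [1+(r/z)²]^(−5/2) = 0.049717.
Δσ_z = 3×1260/(2π×2.1²) × 0.049717 = 136.42 × 0.049717 = 6.782 kPa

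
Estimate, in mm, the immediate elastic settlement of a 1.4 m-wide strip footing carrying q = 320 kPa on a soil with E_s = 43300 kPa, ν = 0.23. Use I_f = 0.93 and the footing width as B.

Immediate (elastic) settlement: S_e = q·B·(1−ν²)/E_s · I_f.
S_e = 320 × 1.4 × (1 − 0.23²) / 43300 × 0.93
    = 320 × 1.4 × 0.9471 / 43300 × 0.93
    = 0.009113 m = 9.113 mm

S_e ≈ 9.11 mm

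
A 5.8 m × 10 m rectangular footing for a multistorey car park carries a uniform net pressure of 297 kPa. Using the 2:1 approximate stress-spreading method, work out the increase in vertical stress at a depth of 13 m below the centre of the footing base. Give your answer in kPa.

Δσ_z ≈ 39.8 kPa

By the 2:1 method the load spreads at 1 horizontal : 2 vertical, so at depth z the loaded area has grown by z in each plan dimension:
Δσ = qBL/((B+z)(L+z)) = 297×5.8×10/((5.8+13)(10+13)) = 39.838 kPa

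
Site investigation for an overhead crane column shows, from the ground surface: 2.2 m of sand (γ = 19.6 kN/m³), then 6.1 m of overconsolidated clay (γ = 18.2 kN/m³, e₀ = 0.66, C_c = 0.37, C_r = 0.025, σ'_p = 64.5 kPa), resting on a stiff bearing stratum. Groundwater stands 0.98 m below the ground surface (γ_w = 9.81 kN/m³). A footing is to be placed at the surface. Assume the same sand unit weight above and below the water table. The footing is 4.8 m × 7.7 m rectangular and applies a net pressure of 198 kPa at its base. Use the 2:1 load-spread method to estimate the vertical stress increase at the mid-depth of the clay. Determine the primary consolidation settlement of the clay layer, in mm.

Mid-depth of clay below the ground surface: z = 2.2 + 6.1/2 = 5.25 m.
Total vertical stress at mid-clay: σ_v = 19.6×2.2 + 18.2×3.05 = 98.63 kPa.
Pore pressure: u = 9.81×(5.25 − 0.98) = 41.889 kPa.
Initial effective stress: σ'_0 = σ_v − u = 98.63 − 41.889 = 56.741 kPa.
Stress increase at mid-clay by the 2:1 spreading method:
Δσ = qBL/((B+z)(L+z)) = 198×4.8×7.7/((4.8+5.25)(7.7+5.25)) = 56.229 kPa
Final effective stress: σ'_f = 56.741 + 56.229 = 112.97 kPa.
σ'_f = 112.97 > σ'_p = 64.5 kPa, so the stress path crosses the preconsolidation pressure — recompression up to σ'_p, then virgin compression beyond:
S_c = H/(1+e₀)·[C_r·log₁₀(σ'_p/σ'_0) + C_c·log₁₀(σ'_f/σ'_p)]
    = 6.1/1.66 × [0.025×log₁₀(64.5/56.741) + 0.37×log₁₀(112.97/64.5)]
    = 3.6747 × [0.0013916 + 0.090059] = 0.3361 m

S_c ≈ 336 mm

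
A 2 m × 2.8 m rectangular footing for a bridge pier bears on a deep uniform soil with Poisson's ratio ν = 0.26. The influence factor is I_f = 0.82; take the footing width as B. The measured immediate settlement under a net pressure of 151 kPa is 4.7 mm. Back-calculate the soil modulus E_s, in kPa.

E_s ≈ 49100 kPa

S_e = q·B·(1−ν²)/E_s · I_f  ⇒  E_s = q·B·(1−ν²)·I_f / S_e.
E_s = 151 × 2 × 0.9324 × 0.82 / 0.0047 = 49130 kPa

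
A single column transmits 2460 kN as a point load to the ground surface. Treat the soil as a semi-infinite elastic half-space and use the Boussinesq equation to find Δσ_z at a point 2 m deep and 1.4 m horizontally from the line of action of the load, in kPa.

Δσ_z ≈ 108 kPa

Boussinesq vertical stress below a point load on an elastic half-space:
Δσ_z = 3P/(2πz²) · [1 + (r/z)²]^(−5/2)
r/z = 1.4/2 = 0.7; [1+(r/z)²]^(−5/2) = 0.36901.
Δσ_z = 3×2460/(2π×2²) × 0.36901 = 293.64 × 0.36901 = 108.4 kPa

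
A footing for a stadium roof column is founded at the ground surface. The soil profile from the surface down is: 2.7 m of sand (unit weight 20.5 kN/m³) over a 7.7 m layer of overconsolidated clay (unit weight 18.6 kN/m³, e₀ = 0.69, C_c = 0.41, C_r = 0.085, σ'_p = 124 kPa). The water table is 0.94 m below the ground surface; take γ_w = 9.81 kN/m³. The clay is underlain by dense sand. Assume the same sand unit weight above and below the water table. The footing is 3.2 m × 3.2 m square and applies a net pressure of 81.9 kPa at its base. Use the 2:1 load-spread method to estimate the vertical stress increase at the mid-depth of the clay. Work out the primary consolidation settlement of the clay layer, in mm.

S_c ≈ 19.5 mm

Mid-depth of clay below the ground surface: z = 2.7 + 7.7/2 = 6.55 m.
Total vertical stress at mid-clay: σ_v = 20.5×2.7 + 18.6×3.85 = 126.96 kPa.
Pore pressure: u = 9.81×(6.55 − 0.94) = 55.034 kPa.
Initial effective stress: σ'_0 = σ_v − u = 126.96 − 55.034 = 71.926 kPa.
Stress increase at mid-clay by the 2:1 spreading method:
Δσ = qBL/((B+z)(L+z)) = 81.9×3.2×3.2/((3.2+6.55)(3.2+6.55)) = 8.8222 kPa
Final effective stress: σ'_f = 71.926 + 8.8222 = 80.748 kPa.
σ'_f = 80.748 ≤ σ'_p = 124 kPa, so the clay remains overconsolidated and only the recompression index applies:
S_c = C_r·H/(1+e₀)·log₁₀(σ'_f/σ'_0) = 0.085×7.7/1.69×log₁₀(80.748/71.926)
    = 0.38728 × 0.050246 = 0.01946 m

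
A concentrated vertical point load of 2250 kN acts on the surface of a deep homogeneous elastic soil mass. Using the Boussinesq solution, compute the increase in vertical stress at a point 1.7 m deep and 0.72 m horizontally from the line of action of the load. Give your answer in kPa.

Boussinesq vertical stress below a point load on an elastic half-space:
Δσ_z = 3P/(2πz²) · [1 + (r/z)²]^(−5/2)
r/z = 0.72/1.7 = 0.42353; [1+(r/z)²]^(−5/2) = 0.66202.
Δσ_z = 3×2250/(2π×1.7²) × 0.66202 = 371.73 × 0.66202 = 246.1 kPa

Δσ_z ≈ 246 kPa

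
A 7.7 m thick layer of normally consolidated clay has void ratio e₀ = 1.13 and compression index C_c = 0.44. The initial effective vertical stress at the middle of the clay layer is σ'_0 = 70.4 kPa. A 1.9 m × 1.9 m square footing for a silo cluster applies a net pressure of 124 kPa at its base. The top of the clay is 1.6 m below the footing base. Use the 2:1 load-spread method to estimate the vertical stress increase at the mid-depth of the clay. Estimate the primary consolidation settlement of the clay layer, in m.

S_c ≈ 0.0769 m

Mid-depth of clay below the footing base: z = 1.6 + 7.7/2 = 5.45 m.
Stress increase at mid-clay by the 2:1 spreading method:
Δσ = qBL/((B+z)(L+z)) = 124×1.9×1.9/((1.9+5.45)(1.9+5.45)) = 8.2862 kPa
Final effective stress: σ'_f = σ'_0 + Δσ = 70.4 + 8.2862 = 78.686 kPa.
Normally consolidated clay, so the full stress increment lies on the virgin compression line:
S_c = C_c·H/(1+e₀)·log₁₀(σ'_f/σ'_0) = 0.44×7.7/(1+1.13)×log₁₀(78.686/70.4)
    = 1.5906 × 0.048325 = 0.07687 m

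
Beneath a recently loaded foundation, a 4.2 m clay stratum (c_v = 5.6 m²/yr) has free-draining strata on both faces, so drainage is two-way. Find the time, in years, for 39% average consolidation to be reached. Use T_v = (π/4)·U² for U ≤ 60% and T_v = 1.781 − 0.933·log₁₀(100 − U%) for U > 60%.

t ≈ 0.0941 years

Drainage path length: H_d = H/2 = 2.1 m (double drainage).
U ≤ 60%: T_v = (π/4)·U² = (π/4)×0.39² = 0.11946.
t = T_v·H_d²/c_v = 0.11946×2.1²/5.6 = 0.09407 years.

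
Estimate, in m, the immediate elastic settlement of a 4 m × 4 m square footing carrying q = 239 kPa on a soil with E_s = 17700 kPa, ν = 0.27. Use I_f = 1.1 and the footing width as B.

Immediate (elastic) settlement: S_e = q·B·(1−ν²)/E_s · I_f.
S_e = 239 × 4 × (1 − 0.27²) / 17700 × 1.1
    = 239 × 4 × 0.9271 / 17700 × 1.1
    = 0.05508 m

S_e ≈ 0.0551 m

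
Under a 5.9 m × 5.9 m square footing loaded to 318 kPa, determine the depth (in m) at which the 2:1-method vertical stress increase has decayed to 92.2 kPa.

z ≈ 5.06 m

2:1 spreading — at depth z the loaded area has grown by z in each plan dimension:
qB²/(B+z)² = Δσ_z ⇒ z = B(√(q/Δσ_z) − 1) = 5.9×(√(318/92.2) − 1) = 5.057 m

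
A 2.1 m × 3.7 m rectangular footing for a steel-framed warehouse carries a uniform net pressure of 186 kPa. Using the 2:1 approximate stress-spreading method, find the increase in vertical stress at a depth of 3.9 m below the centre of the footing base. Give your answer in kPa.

By the 2:1 method the load spreads at 1 horizontal : 2 vertical, so at depth z the loaded area has grown by z in each plan dimension:
Δσ = qBL/((B+z)(L+z)) = 186×2.1×3.7/((2.1+3.9)(3.7+3.9)) = 31.693 kPa

Δσ_z ≈ 31.7 kPa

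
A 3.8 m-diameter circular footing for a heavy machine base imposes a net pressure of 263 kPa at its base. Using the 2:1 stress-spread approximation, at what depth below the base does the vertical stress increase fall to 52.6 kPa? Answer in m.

z ≈ 4.7 m

2:1 spreading — at depth z the loaded area has grown by z in each plan dimension:
qD²/(D+z)² = Δσ_z ⇒ z = D(√(q/Δσ_z) − 1) = 3.8×(√(263/52.6) − 1) = 4.697 m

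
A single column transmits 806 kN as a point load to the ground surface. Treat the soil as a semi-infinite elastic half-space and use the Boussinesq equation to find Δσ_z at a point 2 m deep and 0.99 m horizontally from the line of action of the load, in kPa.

Boussinesq vertical stress below a point load on an elastic half-space:
Δσ_z = 3P/(2πz²) · [1 + (r/z)²]^(−5/2)
r/z = 0.99/2 = 0.495; [1+(r/z)²]^(−5/2) = 0.57817.
Δσ_z = 3×806/(2π×2²) × 0.57817 = 96.209 × 0.57817 = 55.63 kPa

Δσ_z ≈ 55.6 kPa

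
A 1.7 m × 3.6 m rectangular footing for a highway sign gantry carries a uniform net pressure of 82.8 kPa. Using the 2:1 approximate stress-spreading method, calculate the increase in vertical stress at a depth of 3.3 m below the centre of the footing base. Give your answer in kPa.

Δσ_z ≈ 14.7 kPa

By the 2:1 method the load spreads at 1 horizontal : 2 vertical, so at depth z the loaded area has grown by z in each plan dimension:
Δσ = qBL/((B+z)(L+z)) = 82.8×1.7×3.6/((1.7+3.3)(3.6+3.3)) = 14.688 kPa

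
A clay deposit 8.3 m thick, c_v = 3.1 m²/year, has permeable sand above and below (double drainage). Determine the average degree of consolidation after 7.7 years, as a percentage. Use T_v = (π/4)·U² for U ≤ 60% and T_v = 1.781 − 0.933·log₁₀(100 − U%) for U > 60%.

Drainage path length: H_d = H/2 = 4.15 m (double drainage).
T_v = c_v·t/H_d² = 3.1×7.7/4.15² = 1.386.
T_v = 1.386 corresponds to the U > 60% branch:
U = 1 − 10^((1.781 − T_v)/0.933)/100 = 0.9735

U ≈ 97.3 %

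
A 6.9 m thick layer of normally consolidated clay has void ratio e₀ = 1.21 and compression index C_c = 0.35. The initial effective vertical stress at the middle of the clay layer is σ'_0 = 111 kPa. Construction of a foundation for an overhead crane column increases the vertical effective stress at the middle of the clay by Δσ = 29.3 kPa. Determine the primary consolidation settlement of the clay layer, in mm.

Final effective stress: σ'_f = σ'_0 + Δσ = 111 + 29.3 = 140.3 kPa.
Normally consolidated clay, so the full stress increment lies on the virgin compression line:
S_c = C_c·H/(1+e₀)·log₁₀(σ'_f/σ'_0) = 0.35×6.9/(1+1.21)×log₁₀(140.3/111)
    = 1.0928 × 0.10173 = 0.1112 m

S_c ≈ 111 mm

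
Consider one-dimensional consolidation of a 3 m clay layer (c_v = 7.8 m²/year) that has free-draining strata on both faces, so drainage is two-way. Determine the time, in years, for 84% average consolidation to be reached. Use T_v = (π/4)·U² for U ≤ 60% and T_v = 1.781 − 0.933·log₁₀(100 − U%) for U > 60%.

Drainage path length: H_d = H/2 = 1.5 m (double drainage).
U > 60%: T_v = 1.781 − 0.933·log₁₀(100 − 84) = 0.65756.
t = T_v·H_d²/c_v = 0.65756×1.5²/7.8 = 0.1897 years.

t ≈ 0.19 years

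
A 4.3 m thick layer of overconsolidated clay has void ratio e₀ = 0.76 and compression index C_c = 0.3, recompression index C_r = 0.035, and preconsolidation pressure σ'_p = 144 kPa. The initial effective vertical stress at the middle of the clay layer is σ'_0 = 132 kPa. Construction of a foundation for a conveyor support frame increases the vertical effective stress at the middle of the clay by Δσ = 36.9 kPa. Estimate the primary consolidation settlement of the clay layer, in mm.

Final effective stress: σ'_f = 132 + 36.9 = 168.9 kPa.
σ'_f = 168.9 > σ'_p = 144 kPa, so the stress path crosses the preconsolidation pressure — recompression up to σ'_p, then virgin compression beyond:
S_c = H/(1+e₀)·[C_r·log₁₀(σ'_p/σ'_0) + C_c·log₁₀(σ'_f/σ'_p)]
    = 4.3/1.76 × [0.035×log₁₀(144/132) + 0.3×log₁₀(168.9/144)]
    = 2.4432 × [0.0013226 + 0.02078] = 0.054 m

S_c ≈ 54 mm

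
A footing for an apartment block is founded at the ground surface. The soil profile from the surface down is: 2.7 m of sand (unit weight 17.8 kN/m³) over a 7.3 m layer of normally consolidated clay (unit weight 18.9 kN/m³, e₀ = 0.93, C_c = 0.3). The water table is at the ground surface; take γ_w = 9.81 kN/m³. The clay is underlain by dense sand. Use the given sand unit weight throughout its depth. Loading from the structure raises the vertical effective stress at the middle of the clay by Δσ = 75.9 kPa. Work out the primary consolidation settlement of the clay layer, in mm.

S_c ≈ 429 mm

Mid-depth of clay below the ground surface: z = 2.7 + 7.3/2 = 6.35 m.
Total vertical stress at mid-clay: σ_v = 17.8×2.7 + 18.9×3.65 = 117.05 kPa.
Pore pressure: u = 9.81×(6.35 − 0) = 62.294 kPa.
Initial effective stress: σ'_0 = σ_v − u = 117.05 − 62.294 = 54.756 kPa.
Final effective stress: σ'_f = σ'_0 + Δσ = 54.756 + 75.9 = 130.66 kPa.
Normally consolidated clay, so the full stress increment lies on the virgin compression line:
S_c = C_c·H/(1+e₀)·log₁₀(σ'_f/σ'_0) = 0.3×7.3/(1+0.93)×log₁₀(130.66/54.756)
    = 1.1347 × 0.37771 = 0.4286 m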